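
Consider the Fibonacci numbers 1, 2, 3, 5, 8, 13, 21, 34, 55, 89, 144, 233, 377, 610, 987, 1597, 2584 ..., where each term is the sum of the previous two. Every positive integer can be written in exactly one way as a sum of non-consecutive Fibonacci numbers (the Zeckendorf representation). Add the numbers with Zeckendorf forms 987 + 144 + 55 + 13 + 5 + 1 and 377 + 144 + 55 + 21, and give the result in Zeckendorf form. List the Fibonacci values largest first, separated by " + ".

1597 + 144 + 55 + 5 + 1

The two numbers are 1205 and 597, so their sum is 1802.
Greedily peel off the largest Fibonacci term at each step:
1802: greatest Fibonacci not exceeding it is 1597, leaving 205
205: greatest Fibonacci not exceeding it is 144, leaving 61
61: greatest Fibonacci not exceeding it is 55, leaving 6
6: greatest Fibonacci not exceeding it is 5, leaving 1
1: greatest Fibonacci not exceeding it is 1, leaving 0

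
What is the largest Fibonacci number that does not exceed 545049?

514229

514229 ≤ 545049 < 832040, so the largest Fibonacci number not exceeding 545049 is 514229.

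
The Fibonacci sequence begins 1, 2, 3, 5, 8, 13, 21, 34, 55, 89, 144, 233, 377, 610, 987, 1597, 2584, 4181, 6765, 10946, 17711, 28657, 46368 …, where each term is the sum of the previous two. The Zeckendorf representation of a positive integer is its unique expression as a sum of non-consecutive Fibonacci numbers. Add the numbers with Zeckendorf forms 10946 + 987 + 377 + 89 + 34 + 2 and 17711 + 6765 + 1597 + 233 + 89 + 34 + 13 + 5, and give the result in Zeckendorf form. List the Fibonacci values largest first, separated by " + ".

The two numbers are 12435 and 26447, so their sum is 38882.
Greedy algorithm:
largest Fibonacci ≤ 38882 is 28657; 38882 − 28657 = 10225
largest Fibonacci ≤ 10225 is 6765; 10225 − 6765 = 3460
largest Fibonacci ≤ 3460 is 2584; 3460 − 2584 = 876
largest Fibonacci ≤ 876 is 610; 876 − 610 = 266
largest Fibonacci ≤ 266 is 233; 266 − 233 = 33
largest Fibonacci ≤ 33 is 21; 33 − 21 = 12
largest Fibonacci ≤ 12 is 8; 12 − 8 = 4
largest Fibonacci ≤ 4 is 3; 4 − 3 = 1
largest Fibonacci ≤ 1 is 1; 1 − 1 = 0

28657 + 6765 + 2584 + 610 + 233 + 21 + 8 + 3 + 1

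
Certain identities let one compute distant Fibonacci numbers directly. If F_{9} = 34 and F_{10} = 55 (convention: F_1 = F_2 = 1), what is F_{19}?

By F_{2k+1} = F_k² + F_{k+1}²: F_{19} = 34² + 55² = 1156 + 3025 = 4181.

4181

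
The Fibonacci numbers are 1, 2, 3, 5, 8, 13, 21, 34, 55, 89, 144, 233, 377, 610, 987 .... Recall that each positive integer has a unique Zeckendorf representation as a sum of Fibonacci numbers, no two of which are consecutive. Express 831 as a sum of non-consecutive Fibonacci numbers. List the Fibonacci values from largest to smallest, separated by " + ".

Greedily peel off the largest Fibonacci term at each step:
take 610 (≤ 831); 831 − 610 = 221
take 144 (≤ 221); 221 − 144 = 77
take 55 (≤ 77); 77 − 55 = 22
take 21 (≤ 22); 22 − 21 = 1
take 1 (≤ 1); 1 − 1 = 0
So 831 = 610 + 144 + 55 + 21 + 1, with no two terms consecutive in the sequence.

610 + 144 + 55 + 21 + 1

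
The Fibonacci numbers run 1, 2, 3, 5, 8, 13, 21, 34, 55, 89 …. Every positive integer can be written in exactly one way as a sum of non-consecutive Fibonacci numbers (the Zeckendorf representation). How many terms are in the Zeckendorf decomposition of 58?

take 55 (≤ 58); 58 − 55 = 3
take 3 (≤ 3); 3 − 3 = 0
58 = 55 + 3, which has 2 terms.

2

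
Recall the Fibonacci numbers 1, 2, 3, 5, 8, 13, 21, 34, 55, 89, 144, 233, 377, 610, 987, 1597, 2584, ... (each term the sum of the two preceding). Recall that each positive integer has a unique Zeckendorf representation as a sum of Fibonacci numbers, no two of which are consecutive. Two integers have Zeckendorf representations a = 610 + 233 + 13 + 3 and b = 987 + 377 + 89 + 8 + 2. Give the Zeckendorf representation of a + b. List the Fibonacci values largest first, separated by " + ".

The two numbers are 859 and 1463, so their sum is 2322.
Greedy algorithm:
largest Fibonacci ≤ 2322 is 1597; 2322 − 1597 = 725
largest Fibonacci ≤ 725 is 610; 725 − 610 = 115
largest Fibonacci ≤ 115 is 89; 115 − 89 = 26
largest Fibonacci ≤ 26 is 21; 26 − 21 = 5
largest Fibonacci ≤ 5 is 5; 5 − 5 = 0

1597 + 610 + 89 + 21 + 5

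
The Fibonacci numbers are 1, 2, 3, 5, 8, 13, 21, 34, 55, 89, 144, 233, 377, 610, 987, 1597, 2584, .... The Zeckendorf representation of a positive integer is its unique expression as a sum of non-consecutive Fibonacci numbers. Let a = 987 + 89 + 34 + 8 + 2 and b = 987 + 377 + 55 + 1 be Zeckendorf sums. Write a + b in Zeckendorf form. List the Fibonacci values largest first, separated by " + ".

The two numbers are 1120 and 1420, so their sum is 2540.
Greedily peel off the largest Fibonacci term at each step:
2540 − 1597 = 943
943 − 610 = 333
333 − 233 = 100
100 − 89 = 11
11 − 8 = 3
3 − 3 = 0

1597 + 610 + 233 + 89 + 8 + 3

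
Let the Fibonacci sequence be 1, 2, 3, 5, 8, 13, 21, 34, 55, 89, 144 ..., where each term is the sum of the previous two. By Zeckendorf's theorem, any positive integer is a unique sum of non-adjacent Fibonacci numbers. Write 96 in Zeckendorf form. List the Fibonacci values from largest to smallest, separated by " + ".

89 + 5 + 2

Greedily peel off the largest Fibonacci term at each step:
96 − 89 = 7
7 − 5 = 2
2 − 2 = 0
So 96 = 89 + 5 + 2, with no two terms consecutive in the sequence.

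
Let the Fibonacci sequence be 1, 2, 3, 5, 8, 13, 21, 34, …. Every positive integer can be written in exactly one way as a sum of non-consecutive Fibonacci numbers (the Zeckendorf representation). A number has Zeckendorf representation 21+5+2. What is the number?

21+5+2 = 28.

28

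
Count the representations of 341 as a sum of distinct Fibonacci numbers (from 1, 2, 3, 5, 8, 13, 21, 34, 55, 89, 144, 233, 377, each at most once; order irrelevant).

341 = 233+89+13+5+1 = 233+89+13+3+2+1 = 233+55+34+13+5+1 = 233+89+8+5+3+2+1 = … (7 more), for 11 in all.

11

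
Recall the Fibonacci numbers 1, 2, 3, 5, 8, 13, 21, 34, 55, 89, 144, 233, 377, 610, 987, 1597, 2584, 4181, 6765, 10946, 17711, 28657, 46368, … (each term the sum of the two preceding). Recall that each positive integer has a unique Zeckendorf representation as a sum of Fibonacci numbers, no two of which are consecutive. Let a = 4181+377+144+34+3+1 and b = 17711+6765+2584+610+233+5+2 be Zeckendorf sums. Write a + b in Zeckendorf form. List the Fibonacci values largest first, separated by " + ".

The two numbers are 4740 and 27910, so their sum is 32650.
32650 − 28657 = 3993
3993 − 2584 = 1409
1409 − 987 = 422
422 − 377 = 45
45 − 34 = 11
11 − 8 = 3
3 − 3 = 0

28657 + 2584 + 987 + 377 + 34 + 8 + 3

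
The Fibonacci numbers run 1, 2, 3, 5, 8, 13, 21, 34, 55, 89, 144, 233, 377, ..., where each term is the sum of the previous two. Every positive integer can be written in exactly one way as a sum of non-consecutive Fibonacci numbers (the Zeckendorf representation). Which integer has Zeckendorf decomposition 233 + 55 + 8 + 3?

299

233 + 55 + 8 + 3 = 299.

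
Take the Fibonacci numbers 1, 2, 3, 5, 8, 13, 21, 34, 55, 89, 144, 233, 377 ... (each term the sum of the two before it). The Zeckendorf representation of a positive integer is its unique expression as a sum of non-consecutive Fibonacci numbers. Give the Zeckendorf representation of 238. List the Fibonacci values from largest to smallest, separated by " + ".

233 ≤ 238 < 377, so take 233; remainder 5
5 ≤ 5 < 8, so take 5; remainder 0
So 238 = 233 + 5, with no two terms consecutive in the sequence.

233 + 5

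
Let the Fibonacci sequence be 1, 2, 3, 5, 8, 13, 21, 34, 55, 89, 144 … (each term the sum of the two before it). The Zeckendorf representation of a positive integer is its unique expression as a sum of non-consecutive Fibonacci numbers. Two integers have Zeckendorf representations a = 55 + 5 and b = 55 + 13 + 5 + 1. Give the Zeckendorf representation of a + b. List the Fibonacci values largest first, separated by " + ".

The two numbers are 60 and 74, so their sum is 134.
89 ≤ 134 < 144, so take 89; remainder 45
34 ≤ 45 < 55, so take 34; remainder 11
8 ≤ 11 < 13, so take 8; remainder 3
3 ≤ 3 < 5, so take 3; remainder 0

89 + 34 + 8 + 3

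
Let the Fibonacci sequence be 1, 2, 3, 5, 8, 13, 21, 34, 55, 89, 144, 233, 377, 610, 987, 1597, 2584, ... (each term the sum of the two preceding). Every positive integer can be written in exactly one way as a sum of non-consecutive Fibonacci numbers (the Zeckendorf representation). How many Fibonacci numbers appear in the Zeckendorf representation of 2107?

take 1597 (≤ 2107); 2107 − 1597 = 510
take 377 (≤ 510); 510 − 377 = 133
take 89 (≤ 133); 133 − 89 = 44
take 34 (≤ 44); 44 − 34 = 10
take 8 (≤ 10); 10 − 8 = 2
take 2 (≤ 2); 2 − 2 = 0
2107 = 1597 + 377 + 89 + 34 + 8 + 2, which has 6 terms.

6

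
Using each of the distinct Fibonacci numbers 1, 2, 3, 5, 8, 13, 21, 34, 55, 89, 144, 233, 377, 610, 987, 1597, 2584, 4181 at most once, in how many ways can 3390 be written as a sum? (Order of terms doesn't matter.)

32

Each representation comes from the Zeckendorf form by replacing some F_k with F_{k−1} + F_{k−2} where possible.
3390 = 2584+610+144+34+13+5 = 2584+610+144+34+13+3+2 = 2584+610+89+55+34+13+5 = 2584+377+233+144+34+13+5 = 2584+610+144+34+8+5+3+2 = … (27 more), for 32 in all.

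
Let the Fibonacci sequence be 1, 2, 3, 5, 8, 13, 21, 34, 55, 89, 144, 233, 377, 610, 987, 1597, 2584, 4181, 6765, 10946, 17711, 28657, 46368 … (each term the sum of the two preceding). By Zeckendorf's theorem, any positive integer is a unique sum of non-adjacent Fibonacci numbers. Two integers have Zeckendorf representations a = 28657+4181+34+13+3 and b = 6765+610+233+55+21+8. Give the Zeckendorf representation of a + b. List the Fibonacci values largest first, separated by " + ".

28657 + 10946 + 610 + 233 + 89 + 34 + 8 + 3

The two numbers are 32888 and 7692, so their sum is 40580.
28657 ≤ 40580 < 46368, so take 28657; remainder 11923
10946 ≤ 11923 < 17711, so take 10946; remainder 977
610 ≤ 977 < 987, so take 610; remainder 367
233 ≤ 367 < 377, so take 233; remainder 134
89 ≤ 134 < 144, so take 89; remainder 45
34 ≤ 45 < 55, so take 34; remainder 11
8 ≤ 11 < 13, so take 8; remainder 3
3 ≤ 3 < 5, so take 3; remainder 0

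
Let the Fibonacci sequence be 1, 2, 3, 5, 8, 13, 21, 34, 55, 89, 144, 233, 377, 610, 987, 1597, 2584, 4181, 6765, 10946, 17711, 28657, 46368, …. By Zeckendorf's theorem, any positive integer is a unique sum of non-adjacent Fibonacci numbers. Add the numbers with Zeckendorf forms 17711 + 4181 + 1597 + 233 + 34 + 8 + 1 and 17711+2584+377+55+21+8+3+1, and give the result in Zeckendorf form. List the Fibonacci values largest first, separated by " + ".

The two numbers are 23765 and 20760, so their sum is 44525.
44525: greatest Fibonacci not exceeding it is 28657, leaving 15868
15868: greatest Fibonacci not exceeding it is 10946, leaving 4922
4922: greatest Fibonacci not exceeding it is 4181, leaving 741
741: greatest Fibonacci not exceeding it is 610, leaving 131
131: greatest Fibonacci not exceeding it is 89, leaving 42
42: greatest Fibonacci not exceeding it is 34, leaving 8
8: greatest Fibonacci not exceeding it is 8, leaving 0

28657 + 10946 + 4181 + 610 + 89 + 34 + 8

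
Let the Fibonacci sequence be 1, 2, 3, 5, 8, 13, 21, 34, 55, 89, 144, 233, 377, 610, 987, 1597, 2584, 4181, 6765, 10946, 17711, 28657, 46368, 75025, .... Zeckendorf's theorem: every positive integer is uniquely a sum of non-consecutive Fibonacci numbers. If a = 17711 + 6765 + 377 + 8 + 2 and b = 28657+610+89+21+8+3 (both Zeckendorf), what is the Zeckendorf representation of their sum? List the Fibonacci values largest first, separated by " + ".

The two numbers are 24863 and 29388, so their sum is 54251.
take 46368 (≤ 54251); 54251 − 46368 = 7883
take 6765 (≤ 7883); 7883 − 6765 = 1118
take 987 (≤ 1118); 1118 − 987 = 131
take 89 (≤ 131); 131 − 89 = 42
take 34 (≤ 42); 42 − 34 = 8
take 8 (≤ 8); 8 − 8 = 0

46368 + 6765 + 987 + 89 + 34 + 8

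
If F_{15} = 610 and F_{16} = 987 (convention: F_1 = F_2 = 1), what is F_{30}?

832040

By the doubling identity F_{2k} = F_k(2F_{k+1} − F_k): F_{30} = 610·(2·987 − 610) = 610·1364 = 832040.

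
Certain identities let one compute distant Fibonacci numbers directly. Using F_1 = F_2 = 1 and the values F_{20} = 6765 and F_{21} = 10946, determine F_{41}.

By F_{2k+1} = F_k² + F_{k+1}²: F_{41} = 6765² + 10946² = 45765225 + 119814916 = 165580141.

165580141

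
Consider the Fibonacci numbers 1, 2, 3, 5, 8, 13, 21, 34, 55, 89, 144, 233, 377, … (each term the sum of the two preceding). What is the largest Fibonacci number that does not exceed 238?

233 ≤ 238 < 377, so the largest Fibonacci number not exceeding 238 is 233.

233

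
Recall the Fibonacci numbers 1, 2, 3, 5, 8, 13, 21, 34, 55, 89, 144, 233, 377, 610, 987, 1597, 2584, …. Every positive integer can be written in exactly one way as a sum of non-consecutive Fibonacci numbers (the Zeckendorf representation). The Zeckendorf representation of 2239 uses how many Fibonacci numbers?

5

Repeatedly subtract the largest Fibonacci number that fits:
subtract 1597 from 2239: 642 remains
subtract 610 from 642: 32 remains
subtract 21 from 32: 11 remains
subtract 8 from 11: 3 remains
subtract 3 from 3: 0 remains
2239 = 1597 + 610 + 21 + 8 + 3, which has 5 terms.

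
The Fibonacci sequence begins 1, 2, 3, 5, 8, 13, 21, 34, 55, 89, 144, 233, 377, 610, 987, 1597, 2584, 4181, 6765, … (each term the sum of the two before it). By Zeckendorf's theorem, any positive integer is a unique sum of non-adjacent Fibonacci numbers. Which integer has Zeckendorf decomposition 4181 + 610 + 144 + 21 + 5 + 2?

4963

4181 + 610 + 144 + 21 + 5 + 2 = 4963.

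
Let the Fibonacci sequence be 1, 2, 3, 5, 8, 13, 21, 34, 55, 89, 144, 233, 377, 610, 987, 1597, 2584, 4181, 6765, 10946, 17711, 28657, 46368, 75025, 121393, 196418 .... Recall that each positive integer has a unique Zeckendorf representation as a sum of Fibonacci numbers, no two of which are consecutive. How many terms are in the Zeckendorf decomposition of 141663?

Greedily peel off the largest Fibonacci term at each step:
largest Fibonacci ≤ 141663 is 121393; 141663 − 121393 = 20270
largest Fibonacci ≤ 20270 is 17711; 20270 − 17711 = 2559
largest Fibonacci ≤ 2559 is 1597; 2559 − 1597 = 962
largest Fibonacci ≤ 962 is 610; 962 − 610 = 352
largest Fibonacci ≤ 352 is 233; 352 − 233 = 119
largest Fibonacci ≤ 119 is 89; 119 − 89 = 30
largest Fibonacci ≤ 30 is 21; 30 − 21 = 9
largest Fibonacci ≤ 9 is 8; 9 − 8 = 1
largest Fibonacci ≤ 1 is 1; 1 − 1 = 0
141663 = 121393 + 17711 + 1597 + 610 + 233 + 89 + 21 + 8 + 1, which has 9 terms.

9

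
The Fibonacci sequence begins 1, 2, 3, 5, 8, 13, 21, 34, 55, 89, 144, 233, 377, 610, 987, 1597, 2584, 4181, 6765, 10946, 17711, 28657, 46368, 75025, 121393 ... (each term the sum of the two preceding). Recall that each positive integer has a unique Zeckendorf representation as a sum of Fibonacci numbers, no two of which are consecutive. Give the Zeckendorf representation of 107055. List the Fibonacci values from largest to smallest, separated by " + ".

107055: greatest Fibonacci not exceeding it is 75025, leaving 32030
32030: greatest Fibonacci not exceeding it is 28657, leaving 3373
3373: greatest Fibonacci not exceeding it is 2584, leaving 789
789: greatest Fibonacci not exceeding it is 610, leaving 179
179: greatest Fibonacci not exceeding it is 144, leaving 35
35: greatest Fibonacci not exceeding it is 34, leaving 1
1: greatest Fibonacci not exceeding it is 1, leaving 0
So 107055 = 75025 + 28657 + 2584 + 610 + 144 + 34 + 1, with no two terms consecutive in the sequence.

75025 + 28657 + 2584 + 610 + 144 + 34 + 1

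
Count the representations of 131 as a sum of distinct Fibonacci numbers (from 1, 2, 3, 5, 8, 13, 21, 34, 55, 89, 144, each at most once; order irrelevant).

9

Starting from the Zeckendorf form and repeatedly splitting a term F_k into F_{k−1} + F_{k−2} (when neither is already used) reaches every representation.
131 = 89+34+8 = 89+34+5+3 = 89+21+13+8 = 89+34+5+2+1 = 89+21+13+5+3 = … (4 more), for 9 in all.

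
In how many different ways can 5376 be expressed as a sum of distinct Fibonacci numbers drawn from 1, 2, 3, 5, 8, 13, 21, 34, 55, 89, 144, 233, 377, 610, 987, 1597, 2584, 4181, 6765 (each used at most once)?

Starting from the Zeckendorf form and repeatedly splitting a term F_k into F_{k−1} + F_{k−2} (when neither is already used) reaches every representation.
5376 = 4181+987+144+55+8+1 = 4181+987+144+55+5+3+1 = 4181+987+144+34+21+8+1 = … (35 more), for 38 in all.

38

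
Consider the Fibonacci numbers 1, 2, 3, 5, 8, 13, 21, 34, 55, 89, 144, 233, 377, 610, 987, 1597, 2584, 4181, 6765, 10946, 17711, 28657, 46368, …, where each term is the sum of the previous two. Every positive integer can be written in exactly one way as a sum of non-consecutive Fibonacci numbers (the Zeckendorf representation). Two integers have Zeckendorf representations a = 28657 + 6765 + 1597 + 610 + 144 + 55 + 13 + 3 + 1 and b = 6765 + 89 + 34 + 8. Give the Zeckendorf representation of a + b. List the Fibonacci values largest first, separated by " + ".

The two numbers are 37845 and 6896, so their sum is 44741.
Greedy algorithm:
44741: greatest Fibonacci not exceeding it is 28657, leaving 16084
16084: greatest Fibonacci not exceeding it is 10946, leaving 5138
5138: greatest Fibonacci not exceeding it is 4181, leaving 957
957: greatest Fibonacci not exceeding it is 610, leaving 347
347: greatest Fibonacci not exceeding it is 233, leaving 114
114: greatest Fibonacci not exceeding it is 89, leaving 25
25: greatest Fibonacci not exceeding it is 21, leaving 4
4: greatest Fibonacci not exceeding it is 3, leaving 1
1: greatest Fibonacci not exceeding it is 1, leaving 0

28657 + 10946 + 4181 + 610 + 233 + 89 + 21 + 3 + 1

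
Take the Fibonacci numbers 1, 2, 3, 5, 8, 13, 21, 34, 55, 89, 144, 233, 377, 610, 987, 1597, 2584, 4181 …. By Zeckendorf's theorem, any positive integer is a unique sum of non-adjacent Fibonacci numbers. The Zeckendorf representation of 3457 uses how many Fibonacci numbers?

Greedy algorithm:
subtract 2584 from 3457: 873 remains
subtract 610 from 873: 263 remains
subtract 233 from 263: 30 remains
subtract 21 from 30: 9 remains
subtract 8 from 9: 1 remains
subtract 1 from 1: 0 remains
3457 = 2584 + 610 + 233 + 21 + 8 + 1, which has 6 terms.

6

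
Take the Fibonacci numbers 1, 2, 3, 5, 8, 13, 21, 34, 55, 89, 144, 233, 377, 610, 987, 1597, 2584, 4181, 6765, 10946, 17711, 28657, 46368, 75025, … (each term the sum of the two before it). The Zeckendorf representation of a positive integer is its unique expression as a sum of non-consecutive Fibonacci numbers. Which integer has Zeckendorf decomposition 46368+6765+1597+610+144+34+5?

55523

46368+6765+1597+610+144+34+5 = 55523.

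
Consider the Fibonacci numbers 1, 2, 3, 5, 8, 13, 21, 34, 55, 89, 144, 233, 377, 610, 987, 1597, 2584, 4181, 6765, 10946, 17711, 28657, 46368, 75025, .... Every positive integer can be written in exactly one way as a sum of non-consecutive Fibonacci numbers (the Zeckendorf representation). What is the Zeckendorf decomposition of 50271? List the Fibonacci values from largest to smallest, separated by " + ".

46368 + 2584 + 987 + 233 + 89 + 8 + 2

Greedy algorithm:
46368 ≤ 50271 < 75025, so take 46368; remainder 3903
2584 ≤ 3903 < 4181, so take 2584; remainder 1319
987 ≤ 1319 < 1597, so take 987; remainder 332
233 ≤ 332 < 377, so take 233; remainder 99
89 ≤ 99 < 144, so take 89; remainder 10
8 ≤ 10 < 13, so take 8; remainder 2
2 ≤ 2 < 3, so take 2; remainder 0
So 50271 = 46368 + 2584 + 987 + 233 + 89 + 8 + 2, with no two terms consecutive in the sequence.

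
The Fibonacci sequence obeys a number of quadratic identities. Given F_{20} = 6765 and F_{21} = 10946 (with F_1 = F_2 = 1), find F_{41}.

By F_{2k+1} = F_k² + F_{k+1}²: F_{41} = 6765² + 10946² = 45765225 + 119814916 = 165580141.

165580141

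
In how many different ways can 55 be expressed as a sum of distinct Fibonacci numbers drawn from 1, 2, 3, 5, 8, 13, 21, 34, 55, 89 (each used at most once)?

5

Starting from the Zeckendorf form and repeatedly splitting a term F_k into F_{k−1} + F_{k−2} (when neither is already used) reaches every representation.
55 = 55 = 34+21 = 34+13+8 = 34+13+5+3 = 34+13+5+2+1 — 5 representations.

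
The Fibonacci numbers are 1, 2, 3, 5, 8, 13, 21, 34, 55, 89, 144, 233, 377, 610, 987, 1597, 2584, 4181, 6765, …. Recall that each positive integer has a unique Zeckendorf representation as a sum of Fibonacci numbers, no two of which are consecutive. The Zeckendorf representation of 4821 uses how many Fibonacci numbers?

5

4821 − 4181 = 640
640 − 610 = 30
30 − 21 = 9
9 − 8 = 1
1 − 1 = 0
4821 = 4181 + 610 + 21 + 8 + 1, which has 5 terms.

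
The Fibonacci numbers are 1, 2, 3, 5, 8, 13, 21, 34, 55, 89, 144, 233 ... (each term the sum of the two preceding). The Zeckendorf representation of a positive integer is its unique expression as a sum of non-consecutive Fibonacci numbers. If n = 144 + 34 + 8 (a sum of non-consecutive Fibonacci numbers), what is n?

144 + 34 + 8 = 186.

186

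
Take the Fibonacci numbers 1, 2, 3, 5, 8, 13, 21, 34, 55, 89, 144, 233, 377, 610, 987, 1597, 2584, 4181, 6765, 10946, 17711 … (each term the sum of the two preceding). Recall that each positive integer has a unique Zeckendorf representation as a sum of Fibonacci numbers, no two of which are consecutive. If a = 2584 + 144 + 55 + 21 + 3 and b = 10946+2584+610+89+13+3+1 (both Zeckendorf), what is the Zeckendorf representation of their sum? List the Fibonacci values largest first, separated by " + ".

The two numbers are 2807 and 14246, so their sum is 17053.
subtract 10946 from 17053: 6107 remains
subtract 4181 from 6107: 1926 remains
subtract 1597 from 1926: 329 remains
subtract 233 from 329: 96 remains
subtract 89 from 96: 7 remains
subtract 5 from 7: 2 remains
subtract 2 from 2: 0 remains

10946 + 4181 + 1597 + 233 + 89 + 5 + 2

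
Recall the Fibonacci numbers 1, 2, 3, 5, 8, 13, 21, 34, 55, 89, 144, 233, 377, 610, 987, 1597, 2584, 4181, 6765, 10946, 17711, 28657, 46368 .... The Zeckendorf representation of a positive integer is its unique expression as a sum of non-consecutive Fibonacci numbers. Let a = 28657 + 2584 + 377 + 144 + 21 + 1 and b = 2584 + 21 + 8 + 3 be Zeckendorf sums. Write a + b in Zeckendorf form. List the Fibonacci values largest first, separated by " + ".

The two numbers are 31784 and 2616, so their sum is 34400.
34400 − 28657 = 5743
5743 − 4181 = 1562
1562 − 987 = 575
575 − 377 = 198
198 − 144 = 54
54 − 34 = 20
20 − 13 = 7
7 − 5 = 2
2 − 2 = 0

28657 + 4181 + 987 + 377 + 144 + 34 + 13 + 5 + 2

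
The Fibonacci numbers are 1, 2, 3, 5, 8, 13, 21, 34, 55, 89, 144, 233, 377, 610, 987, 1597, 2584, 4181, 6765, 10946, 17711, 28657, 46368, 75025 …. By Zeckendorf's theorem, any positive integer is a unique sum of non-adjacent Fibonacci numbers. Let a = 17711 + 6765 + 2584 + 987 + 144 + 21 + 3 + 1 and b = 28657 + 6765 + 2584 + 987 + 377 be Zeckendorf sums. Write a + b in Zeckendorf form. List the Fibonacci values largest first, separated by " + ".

46368 + 17711 + 2584 + 610 + 233 + 55 + 21 + 3 + 1

The two numbers are 28216 and 39370, so their sum is 67586.
Repeatedly subtract the largest Fibonacci number that fits:
67586 − 46368 = 21218
21218 − 17711 = 3507
3507 − 2584 = 923
923 − 610 = 313
313 − 233 = 80
80 − 55 = 25
25 − 21 = 4
4 − 3 = 1
1 − 1 = 0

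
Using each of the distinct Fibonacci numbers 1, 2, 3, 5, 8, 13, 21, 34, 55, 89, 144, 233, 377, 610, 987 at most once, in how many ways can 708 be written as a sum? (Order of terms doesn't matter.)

16

708 = 610+89+8+1 = 610+89+5+3+1 = 610+55+34+8+1 = … (13 more), for 16 in all.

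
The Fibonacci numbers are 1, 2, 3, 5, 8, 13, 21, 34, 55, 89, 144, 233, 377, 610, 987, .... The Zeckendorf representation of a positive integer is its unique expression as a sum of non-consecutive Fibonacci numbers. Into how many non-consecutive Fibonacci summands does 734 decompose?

4

610 ≤ 734 < 987, so take 610; remainder 124
89 ≤ 124 < 144, so take 89; remainder 35
34 ≤ 35 < 55, so take 34; remainder 1
1 ≤ 1 < 2, so take 1; remainder 0
734 = 610 + 89 + 34 + 1, which has 4 terms.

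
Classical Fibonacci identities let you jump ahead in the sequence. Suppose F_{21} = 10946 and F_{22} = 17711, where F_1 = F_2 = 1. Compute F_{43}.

By F_{2k+1} = F_k² + F_{k+1}²: F_{43} = 10946² + 17711² = 119814916 + 313679521 = 433494437.

433494437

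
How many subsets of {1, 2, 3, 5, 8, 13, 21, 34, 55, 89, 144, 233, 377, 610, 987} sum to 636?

16

Starting from the Zeckendorf form and repeatedly splitting a term F_k into F_{k−1} + F_{k−2} (when neither is already used) reaches every representation.
636 = 610+21+5 = 610+21+3+2 = 610+13+8+5 = 377+233+21+5 = 610+13+8+3+2 = … (11 more), for 16 in all.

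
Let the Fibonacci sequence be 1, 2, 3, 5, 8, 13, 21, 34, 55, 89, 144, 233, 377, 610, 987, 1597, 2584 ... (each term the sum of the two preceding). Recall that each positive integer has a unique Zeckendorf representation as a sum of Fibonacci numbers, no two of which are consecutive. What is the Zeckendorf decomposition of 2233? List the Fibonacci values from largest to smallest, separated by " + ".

1597 + 610 + 21 + 5

largest Fibonacci ≤ 2233 is 1597; 2233 − 1597 = 636
largest Fibonacci ≤ 636 is 610; 636 − 610 = 26
largest Fibonacci ≤ 26 is 21; 26 − 21 = 5
largest Fibonacci ≤ 5 is 5; 5 − 5 = 0
So 2233 = 1597 + 610 + 21 + 5, with no two terms consecutive in the sequence.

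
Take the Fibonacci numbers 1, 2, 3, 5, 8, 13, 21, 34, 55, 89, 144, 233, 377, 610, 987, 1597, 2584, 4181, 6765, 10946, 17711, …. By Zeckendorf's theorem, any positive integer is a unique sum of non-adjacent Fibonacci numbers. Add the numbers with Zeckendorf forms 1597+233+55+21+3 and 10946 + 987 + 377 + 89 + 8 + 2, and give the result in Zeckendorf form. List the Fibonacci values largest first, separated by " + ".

The two numbers are 1909 and 12409, so their sum is 14318.
14318 − 10946 = 3372
3372 − 2584 = 788
788 − 610 = 178
178 − 144 = 34
34 − 34 = 0

10946 + 2584 + 610 + 144 + 34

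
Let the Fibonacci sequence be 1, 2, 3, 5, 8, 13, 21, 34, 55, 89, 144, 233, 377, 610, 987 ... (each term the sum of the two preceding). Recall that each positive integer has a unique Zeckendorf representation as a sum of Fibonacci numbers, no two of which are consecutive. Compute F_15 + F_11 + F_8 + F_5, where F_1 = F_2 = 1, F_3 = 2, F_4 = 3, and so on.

725

F_15 + F_11 + F_8 + F_5 = 610 + 89 + 21 + 5 = 725.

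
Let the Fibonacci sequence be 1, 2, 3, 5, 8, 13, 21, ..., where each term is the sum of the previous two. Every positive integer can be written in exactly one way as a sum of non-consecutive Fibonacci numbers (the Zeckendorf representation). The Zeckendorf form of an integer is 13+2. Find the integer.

13+2 = 15.

15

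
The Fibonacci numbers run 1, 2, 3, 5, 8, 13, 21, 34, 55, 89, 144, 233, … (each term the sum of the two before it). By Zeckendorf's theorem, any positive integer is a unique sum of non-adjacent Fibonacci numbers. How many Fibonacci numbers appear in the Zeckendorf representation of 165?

144 ≤ 165 < 233, so take 144; remainder 21
21 ≤ 21 < 34, so take 21; remainder 0
165 = 144 + 21, which has 2 terms.

2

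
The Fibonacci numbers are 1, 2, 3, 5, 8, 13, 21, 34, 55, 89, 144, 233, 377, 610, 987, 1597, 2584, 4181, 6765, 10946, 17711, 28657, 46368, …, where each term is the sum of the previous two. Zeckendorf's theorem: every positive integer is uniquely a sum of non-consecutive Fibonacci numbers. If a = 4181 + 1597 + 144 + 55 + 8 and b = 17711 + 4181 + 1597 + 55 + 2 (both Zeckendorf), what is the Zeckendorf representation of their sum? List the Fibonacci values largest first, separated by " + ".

The two numbers are 5985 and 23546, so their sum is 29531.
largest Fibonacci ≤ 29531 is 28657; 29531 − 28657 = 874
largest Fibonacci ≤ 874 is 610; 874 − 610 = 264
largest Fibonacci ≤ 264 is 233; 264 − 233 = 31
largest Fibonacci ≤ 31 is 21; 31 − 21 = 10
largest Fibonacci ≤ 10 is 8; 10 − 8 = 2
largest Fibonacci ≤ 2 is 2; 2 − 2 = 0

28657 + 610 + 233 + 21 + 8 + 2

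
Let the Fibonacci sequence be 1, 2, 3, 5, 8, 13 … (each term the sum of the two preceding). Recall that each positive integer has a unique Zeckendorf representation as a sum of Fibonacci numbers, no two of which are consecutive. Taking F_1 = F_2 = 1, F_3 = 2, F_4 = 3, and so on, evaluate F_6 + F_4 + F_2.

F_6 + F_4 + F_2 = 8 + 3 + 1 = 12.

12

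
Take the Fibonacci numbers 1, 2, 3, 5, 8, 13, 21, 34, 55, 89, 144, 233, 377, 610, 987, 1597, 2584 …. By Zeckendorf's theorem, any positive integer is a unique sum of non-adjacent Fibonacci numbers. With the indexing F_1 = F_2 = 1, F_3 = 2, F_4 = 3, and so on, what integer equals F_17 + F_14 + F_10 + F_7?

F_17 + F_14 + F_10 + F_7 = 1597 + 377 + 55 + 13 = 2042.

2042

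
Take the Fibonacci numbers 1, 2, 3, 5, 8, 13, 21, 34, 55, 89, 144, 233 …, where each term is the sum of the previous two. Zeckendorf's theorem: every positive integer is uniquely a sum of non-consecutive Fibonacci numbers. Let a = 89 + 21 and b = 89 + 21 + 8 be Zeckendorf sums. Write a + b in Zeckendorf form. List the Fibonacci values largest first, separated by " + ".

The two numbers are 110 and 118, so their sum is 228.
largest Fibonacci ≤ 228 is 144; 228 − 144 = 84
largest Fibonacci ≤ 84 is 55; 84 − 55 = 29
largest Fibonacci ≤ 29 is 21; 29 − 21 = 8
largest Fibonacci ≤ 8 is 8; 8 − 8 = 0

144 + 55 + 21 + 8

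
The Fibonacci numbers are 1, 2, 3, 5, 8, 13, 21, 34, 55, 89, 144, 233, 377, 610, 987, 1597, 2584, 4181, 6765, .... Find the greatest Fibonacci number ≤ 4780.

4181

4181 ≤ 4780 < 6765, so the largest Fibonacci number not exceeding 4780 is 4181.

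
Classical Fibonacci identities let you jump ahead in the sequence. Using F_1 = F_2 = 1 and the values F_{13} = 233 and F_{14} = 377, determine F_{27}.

By F_{2k+1} = F_k² + F_{k+1}²: F_{27} = 233² + 377² = 54289 + 142129 = 196418.

196418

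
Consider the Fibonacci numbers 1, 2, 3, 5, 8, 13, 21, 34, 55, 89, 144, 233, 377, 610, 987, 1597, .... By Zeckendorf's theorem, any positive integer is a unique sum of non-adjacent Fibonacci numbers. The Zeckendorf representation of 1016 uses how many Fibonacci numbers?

1016: greatest Fibonacci not exceeding it is 987, leaving 29
29: greatest Fibonacci not exceeding it is 21, leaving 8
8: greatest Fibonacci not exceeding it is 8, leaving 0
1016 = 987 + 21 + 8, which has 3 terms.

3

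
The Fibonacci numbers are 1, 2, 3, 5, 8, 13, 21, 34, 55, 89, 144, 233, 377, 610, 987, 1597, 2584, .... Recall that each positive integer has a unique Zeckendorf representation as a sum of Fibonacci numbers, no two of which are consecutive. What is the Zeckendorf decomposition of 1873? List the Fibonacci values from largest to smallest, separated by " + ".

1597 + 233 + 34 + 8 + 1

Repeatedly subtract the largest Fibonacci number that fits:
take 1597 (≤ 1873); 1873 − 1597 = 276
take 233 (≤ 276); 276 − 233 = 43
take 34 (≤ 43); 43 − 34 = 9
take 8 (≤ 9); 9 − 8 = 1
take 1 (≤ 1); 1 − 1 = 0
So 1873 = 1597 + 233 + 34 + 8 + 1, with no two terms consecutive in the sequence.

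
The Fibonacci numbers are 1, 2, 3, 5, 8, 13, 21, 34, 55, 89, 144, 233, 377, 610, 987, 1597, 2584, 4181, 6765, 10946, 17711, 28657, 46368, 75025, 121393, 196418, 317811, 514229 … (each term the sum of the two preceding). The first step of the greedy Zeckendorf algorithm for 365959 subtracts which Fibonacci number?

317811 ≤ 365959 < 514229, so the largest Fibonacci number not exceeding 365959 is 317811.

317811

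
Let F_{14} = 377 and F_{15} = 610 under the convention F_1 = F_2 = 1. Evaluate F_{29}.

514229

By F_{2k+1} = F_k² + F_{k+1}²: F_{29} = 377² + 610² = 142129 + 372100 = 514229.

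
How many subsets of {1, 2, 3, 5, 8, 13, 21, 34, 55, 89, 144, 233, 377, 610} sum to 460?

7

Each representation comes from the Zeckendorf form by replacing some F_k with F_{k−1} + F_{k−2} where possible.
460 = 377+55+21+5+2 = 377+55+13+8+5+2 = 233+144+55+21+5+2 = … (4 more), for 7 in all.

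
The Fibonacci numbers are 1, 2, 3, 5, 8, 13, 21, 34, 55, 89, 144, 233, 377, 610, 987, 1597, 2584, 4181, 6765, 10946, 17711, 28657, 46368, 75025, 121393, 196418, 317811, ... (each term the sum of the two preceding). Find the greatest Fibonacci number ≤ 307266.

196418 ≤ 307266 < 317811, so the largest Fibonacci number not exceeding 307266 is 196418.

196418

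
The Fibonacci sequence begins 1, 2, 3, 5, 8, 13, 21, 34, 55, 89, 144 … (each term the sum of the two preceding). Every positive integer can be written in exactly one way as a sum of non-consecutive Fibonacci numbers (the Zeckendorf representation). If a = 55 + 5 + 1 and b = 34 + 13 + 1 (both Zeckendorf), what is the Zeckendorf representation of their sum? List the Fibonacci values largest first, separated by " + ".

The two numbers are 61 and 48, so their sum is 109.
Greedily peel off the largest Fibonacci term at each step:
89 ≤ 109 < 144, so take 89; remainder 20
13 ≤ 20 < 21, so take 13; remainder 7
5 ≤ 7 < 8, so take 5; remainder 2
2 ≤ 2 < 3, so take 2; remainder 0

89 + 13 + 5 + 2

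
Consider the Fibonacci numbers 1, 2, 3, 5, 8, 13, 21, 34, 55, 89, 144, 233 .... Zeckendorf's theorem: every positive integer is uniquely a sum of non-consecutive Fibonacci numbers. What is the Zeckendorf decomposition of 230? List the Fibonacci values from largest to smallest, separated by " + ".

take 144 (≤ 230); 230 − 144 = 86
take 55 (≤ 86); 86 − 55 = 31
take 21 (≤ 31); 31 − 21 = 10
take 8 (≤ 10); 10 − 8 = 2
take 2 (≤ 2); 2 − 2 = 0
So 230 = 144 + 55 + 21 + 8 + 2, with no two terms consecutive in the sequence.

144 + 55 + 21 + 8 + 2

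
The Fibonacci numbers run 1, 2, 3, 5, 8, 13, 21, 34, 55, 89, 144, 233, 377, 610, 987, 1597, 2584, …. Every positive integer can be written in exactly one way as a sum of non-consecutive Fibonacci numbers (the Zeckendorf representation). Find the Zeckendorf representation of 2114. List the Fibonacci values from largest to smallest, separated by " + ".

take 1597 (≤ 2114); 2114 − 1597 = 517
take 377 (≤ 517); 517 − 377 = 140
take 89 (≤ 140); 140 − 89 = 51
take 34 (≤ 51); 51 − 34 = 17
take 13 (≤ 17); 17 − 13 = 4
take 3 (≤ 4); 4 − 3 = 1
take 1 (≤ 1); 1 − 1 = 0
So 2114 = 1597 + 377 + 89 + 34 + 13 + 3 + 1, with no two terms consecutive in the sequence.

1597 + 377 + 89 + 34 + 13 + 3 + 1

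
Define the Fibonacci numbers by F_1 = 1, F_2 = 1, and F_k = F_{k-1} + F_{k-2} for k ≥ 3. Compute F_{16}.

987

Iterating the recurrence up to F_{10} = 55 and F_{9} = 34:
F_{11} = F_{10} + F_{9} = 55 + 34 = 89
F_{12} = F_{11} + F_{10} = 89 + 55 = 144
F_{13} = F_{12} + F_{11} = 144 + 89 = 233
F_{14} = F_{13} + F_{12} = 233 + 144 = 377
F_{15} = F_{14} + F_{13} = 377 + 233 = 610
F_{16} = F_{15} + F_{14} = 610 + 377 = 987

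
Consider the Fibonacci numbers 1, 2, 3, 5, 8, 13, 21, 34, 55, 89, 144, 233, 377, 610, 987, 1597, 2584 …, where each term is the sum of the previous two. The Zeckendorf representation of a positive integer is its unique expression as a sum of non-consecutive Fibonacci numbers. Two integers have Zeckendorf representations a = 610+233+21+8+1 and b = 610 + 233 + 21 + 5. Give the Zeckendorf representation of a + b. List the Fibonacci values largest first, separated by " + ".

The two numbers are 873 and 869, so their sum is 1742.
1742: greatest Fibonacci not exceeding it is 1597, leaving 145
145: greatest Fibonacci not exceeding it is 144, leaving 1
1: greatest Fibonacci not exceeding it is 1, leaving 0

1597 + 144 + 1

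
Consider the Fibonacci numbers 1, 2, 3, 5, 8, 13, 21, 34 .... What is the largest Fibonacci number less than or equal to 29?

21 ≤ 29 < 34, so the largest Fibonacci number not exceeding 29 is 21.

21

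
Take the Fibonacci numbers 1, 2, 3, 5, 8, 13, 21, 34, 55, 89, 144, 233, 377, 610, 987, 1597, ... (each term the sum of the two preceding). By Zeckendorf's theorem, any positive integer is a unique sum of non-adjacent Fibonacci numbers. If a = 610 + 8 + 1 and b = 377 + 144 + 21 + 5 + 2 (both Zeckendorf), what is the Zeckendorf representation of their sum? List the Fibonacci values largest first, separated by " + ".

The two numbers are 619 and 549, so their sum is 1168.
Greedily peel off the largest Fibonacci term at each step:
largest Fibonacci ≤ 1168 is 987; 1168 − 987 = 181
largest Fibonacci ≤ 181 is 144; 181 − 144 = 37
largest Fibonacci ≤ 37 is 34; 37 − 34 = 3
largest Fibonacci ≤ 3 is 3; 3 − 3 = 0

987 + 144 + 34 + 3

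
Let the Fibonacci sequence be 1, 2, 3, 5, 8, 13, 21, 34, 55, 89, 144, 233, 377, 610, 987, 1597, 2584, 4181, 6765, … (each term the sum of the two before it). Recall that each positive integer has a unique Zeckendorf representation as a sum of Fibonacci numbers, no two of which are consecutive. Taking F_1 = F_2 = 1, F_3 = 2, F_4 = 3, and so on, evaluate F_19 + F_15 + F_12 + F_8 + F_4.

F_19 + F_15 + F_12 + F_8 + F_4 = 4181 + 610 + 144 + 21 + 3 = 4959.

4959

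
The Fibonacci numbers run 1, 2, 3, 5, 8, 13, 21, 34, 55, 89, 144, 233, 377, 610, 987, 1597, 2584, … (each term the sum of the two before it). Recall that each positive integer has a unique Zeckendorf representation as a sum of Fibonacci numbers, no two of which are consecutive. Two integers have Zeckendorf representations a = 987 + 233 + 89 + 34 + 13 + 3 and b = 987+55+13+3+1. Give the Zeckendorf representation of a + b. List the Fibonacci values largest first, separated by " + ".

The two numbers are 1359 and 1059, so their sum is 2418.
Greedily peel off the largest Fibonacci term at each step:
1597 ≤ 2418 < 2584, so take 1597; remainder 821
610 ≤ 821 < 987, so take 610; remainder 211
144 ≤ 211 < 233, so take 144; remainder 67
55 ≤ 67 < 89, so take 55; remainder 12
8 ≤ 12 < 13, so take 8; remainder 4
3 ≤ 4 < 5, so take 3; remainder 1
1 ≤ 1 < 2, so take 1; remainder 0

1597 + 610 + 144 + 55 + 8 + 3 + 1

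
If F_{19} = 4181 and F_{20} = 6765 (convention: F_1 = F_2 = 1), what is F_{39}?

By F_{2k+1} = F_k² + F_{k+1}²: F_{39} = 4181² + 6765² = 17480761 + 45765225 = 63245986.

63245986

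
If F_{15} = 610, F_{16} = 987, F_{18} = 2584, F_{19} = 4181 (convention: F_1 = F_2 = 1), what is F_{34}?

By the addition formula F_{m+n} = F_m F_{n+1} + F_{m−1} F_n with m=16, n=18: F_{34} = 987·4181 + 610·2584 = 4126647 + 1576240 = 5702887.

5702887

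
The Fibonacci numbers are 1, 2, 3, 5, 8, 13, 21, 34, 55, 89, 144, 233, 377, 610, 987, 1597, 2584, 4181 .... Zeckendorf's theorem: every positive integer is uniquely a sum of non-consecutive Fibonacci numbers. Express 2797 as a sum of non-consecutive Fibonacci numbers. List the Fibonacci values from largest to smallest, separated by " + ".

subtract 2584 from 2797: 213 remains
subtract 144 from 213: 69 remains
subtract 55 from 69: 14 remains
subtract 13 from 14: 1 remains
subtract 1 from 1: 0 remains
So 2797 = 2584 + 144 + 55 + 13 + 1, with no two terms consecutive in the sequence.

2584 + 144 + 55 + 13 + 1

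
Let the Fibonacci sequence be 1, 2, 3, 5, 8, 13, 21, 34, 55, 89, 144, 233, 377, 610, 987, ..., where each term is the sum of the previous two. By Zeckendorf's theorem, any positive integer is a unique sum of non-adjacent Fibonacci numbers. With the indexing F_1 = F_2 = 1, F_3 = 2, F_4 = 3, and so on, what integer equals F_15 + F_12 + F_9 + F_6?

796

F_15 + F_12 + F_9 + F_6 = 610 + 144 + 34 + 8 = 796.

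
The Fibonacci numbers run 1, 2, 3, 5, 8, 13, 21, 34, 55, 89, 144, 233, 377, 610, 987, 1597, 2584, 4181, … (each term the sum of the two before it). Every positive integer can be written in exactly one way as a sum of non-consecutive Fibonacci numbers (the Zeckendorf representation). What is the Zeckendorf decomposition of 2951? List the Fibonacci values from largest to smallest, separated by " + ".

take 2584 (≤ 2951); 2951 − 2584 = 367
take 233 (≤ 367); 367 − 233 = 134
take 89 (≤ 134); 134 − 89 = 45
take 34 (≤ 45); 45 − 34 = 11
take 8 (≤ 11); 11 − 8 = 3
take 3 (≤ 3); 3 − 3 = 0
So 2951 = 2584 + 233 + 89 + 34 + 8 + 3, with no two terms consecutive in the sequence.

2584 + 233 + 89 + 34 + 8 + 3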